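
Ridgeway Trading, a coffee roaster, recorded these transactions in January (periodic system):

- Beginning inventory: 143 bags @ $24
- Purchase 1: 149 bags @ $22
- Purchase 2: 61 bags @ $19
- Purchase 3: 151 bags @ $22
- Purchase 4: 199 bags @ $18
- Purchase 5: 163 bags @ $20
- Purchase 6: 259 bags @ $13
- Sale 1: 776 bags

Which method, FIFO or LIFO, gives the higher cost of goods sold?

FIFO COGS: 143 @ $24 + 149 @ $22 + 61 @ $19 + 151 @ $22 + 199 @ $18 + 73 @ $20 = $16,233
LIFO COGS: 259 @ $13 + 163 @ $20 + 199 @ $18 + 151 @ $22 + 4 @ $19 = $13,607

FIFO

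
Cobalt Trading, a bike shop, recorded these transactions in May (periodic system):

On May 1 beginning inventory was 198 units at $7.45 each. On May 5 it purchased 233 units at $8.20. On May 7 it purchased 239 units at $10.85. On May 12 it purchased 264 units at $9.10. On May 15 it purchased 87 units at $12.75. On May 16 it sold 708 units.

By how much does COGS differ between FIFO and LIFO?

FIFO COGS: 198 @ $7.45 + 233 @ $8.20 + 239 @ $10.85 + 38 @ $9.10 = $6,324.65
LIFO COGS: 87 @ $12.75 + 264 @ $9.10 + 239 @ $10.85 + 118 @ $8.20 = $7,072.40
Difference = |$6,324.65 − $7,072.40| = $747.75

$747.75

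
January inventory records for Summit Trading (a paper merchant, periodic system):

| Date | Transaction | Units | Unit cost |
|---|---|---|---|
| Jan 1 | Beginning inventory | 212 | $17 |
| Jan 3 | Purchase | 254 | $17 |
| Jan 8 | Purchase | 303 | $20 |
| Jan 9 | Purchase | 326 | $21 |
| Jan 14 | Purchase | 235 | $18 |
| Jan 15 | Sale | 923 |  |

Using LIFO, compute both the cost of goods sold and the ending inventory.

COGS = $18,139; ending inventory = $6,919

Jan 15, 923 sold [LIFO — newest first]: 235 @ $18 + 326 @ $21 + 303 @ $20 + 59 @ $17 = $18,139
Ending inventory: 212 @ $17 + 195 @ $17 = $6,919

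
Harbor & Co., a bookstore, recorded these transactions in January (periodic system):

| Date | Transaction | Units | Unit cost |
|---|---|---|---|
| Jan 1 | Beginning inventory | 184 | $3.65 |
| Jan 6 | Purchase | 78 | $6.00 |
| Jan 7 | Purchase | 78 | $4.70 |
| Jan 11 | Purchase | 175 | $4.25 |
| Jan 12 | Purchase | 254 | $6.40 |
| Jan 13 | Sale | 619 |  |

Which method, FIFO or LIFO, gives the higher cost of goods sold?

FIFO COGS: 184 @ $3.65 + 78 @ $6.00 + 78 @ $4.70 + 175 @ $4.25 + 104 @ $6.40 = $2,915.55
LIFO COGS: 254 @ $6.40 + 175 @ $4.25 + 78 @ $4.70 + 78 @ $6.00 + 34 @ $3.65 = $3,328.05

LIFO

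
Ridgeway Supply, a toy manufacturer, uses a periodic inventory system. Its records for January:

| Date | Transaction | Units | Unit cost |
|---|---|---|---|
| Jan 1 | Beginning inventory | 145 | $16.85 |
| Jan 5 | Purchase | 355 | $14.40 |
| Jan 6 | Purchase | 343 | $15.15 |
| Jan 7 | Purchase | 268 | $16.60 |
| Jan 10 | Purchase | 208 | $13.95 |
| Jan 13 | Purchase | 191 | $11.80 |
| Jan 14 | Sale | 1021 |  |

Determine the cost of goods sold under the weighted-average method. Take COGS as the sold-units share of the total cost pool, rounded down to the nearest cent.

Jan 14, sell 1021: 1021/1510 × $22,355.90 → $15,116.14
Ending inventory (cost pool remaining) = $7,239.76
Check: goods available $22,355.90 = COGS $15,116.14 + ending $7,239.76

COGS = $15,116.14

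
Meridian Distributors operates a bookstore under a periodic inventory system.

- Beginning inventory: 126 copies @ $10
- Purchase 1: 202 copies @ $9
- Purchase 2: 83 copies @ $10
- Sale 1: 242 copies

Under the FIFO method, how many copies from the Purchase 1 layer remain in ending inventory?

Sale 1 (242) [FIFO — oldest first]: 126 @ $10 + 116 @ $9 = $2,304
Ending inventory: 86 @ $9 + 83 @ $10 = $1,604

86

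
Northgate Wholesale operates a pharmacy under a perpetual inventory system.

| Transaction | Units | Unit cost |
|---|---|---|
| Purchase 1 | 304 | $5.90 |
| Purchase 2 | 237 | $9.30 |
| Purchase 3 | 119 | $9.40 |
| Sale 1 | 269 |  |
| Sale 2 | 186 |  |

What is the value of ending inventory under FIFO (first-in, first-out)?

Sale 1 (269) [FIFO — oldest first]: 269 @ $5.90 = $1,587.10
Sale 2 (186) [FIFO — oldest first]: 35 @ $5.90 + 151 @ $9.30 = $1,610.80
Total COGS = $1,587.10 + $1,610.80 = $3,197.90
Ending inventory: 86 @ $9.30 + 119 @ $9.40 = $1,918.40

Ending inventory = $1,918.40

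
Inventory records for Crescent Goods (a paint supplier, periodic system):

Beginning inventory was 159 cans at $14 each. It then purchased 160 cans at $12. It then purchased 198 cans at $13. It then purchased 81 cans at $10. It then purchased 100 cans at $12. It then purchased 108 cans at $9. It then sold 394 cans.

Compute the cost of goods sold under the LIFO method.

Sale 1 (394) [LIFO — newest first]: 108 @ $9 + 100 @ $12 + 81 @ $10 + 105 @ $13 = $4,347
Ending inventory: 159 @ $14 + 160 @ $12 + 93 @ $13 = $5,355

COGS = $4,347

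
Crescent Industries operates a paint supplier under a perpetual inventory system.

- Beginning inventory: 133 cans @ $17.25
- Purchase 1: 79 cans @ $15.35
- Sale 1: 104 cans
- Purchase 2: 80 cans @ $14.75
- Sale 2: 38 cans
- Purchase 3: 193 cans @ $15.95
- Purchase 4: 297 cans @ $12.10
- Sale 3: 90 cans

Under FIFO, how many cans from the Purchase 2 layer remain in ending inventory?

Sale 1 (104) [FIFO — oldest first]: 104 @ $17.25 = $1,794.00
Sale 2 (38) [FIFO — oldest first]: 29 @ $17.25 + 9 @ $15.35 = $638.40
Sale 3 (90) [FIFO — oldest first]: 70 @ $15.35 + 20 @ $14.75 = $1,369.50
Total COGS = $1,794.00 + $638.40 + $1,369.50 = $3,801.90
Ending inventory: 60 @ $14.75 + 193 @ $15.95 + 297 @ $12.10 = $7,557.05

60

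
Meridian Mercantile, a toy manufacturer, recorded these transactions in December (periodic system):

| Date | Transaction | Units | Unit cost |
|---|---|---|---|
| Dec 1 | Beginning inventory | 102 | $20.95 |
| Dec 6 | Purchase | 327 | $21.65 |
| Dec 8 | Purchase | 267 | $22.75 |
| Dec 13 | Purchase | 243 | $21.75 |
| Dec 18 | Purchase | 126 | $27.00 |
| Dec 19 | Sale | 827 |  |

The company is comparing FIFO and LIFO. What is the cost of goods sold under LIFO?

COGS = $18,896.65

FIFO COGS: 102 @ $20.95 + 327 @ $21.65 + 267 @ $22.75 + 131 @ $21.75 = $18,139.95
LIFO COGS: 126 @ $27.00 + 243 @ $21.75 + 267 @ $22.75 + 191 @ $21.65 = $18,896.65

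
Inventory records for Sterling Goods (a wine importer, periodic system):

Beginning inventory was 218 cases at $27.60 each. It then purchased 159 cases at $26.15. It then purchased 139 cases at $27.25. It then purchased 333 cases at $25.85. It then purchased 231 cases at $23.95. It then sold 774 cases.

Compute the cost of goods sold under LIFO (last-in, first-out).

Sale 1 (774) [LIFO — newest first]: 231 @ $23.95 + 333 @ $25.85 + 139 @ $27.25 + 71 @ $26.15 = $19,784.90
Ending inventory: 218 @ $27.60 + 88 @ $26.15 = $8,318.00
Check: goods available $28,102.90 = COGS $19,784.90 + ending $8,318.00

COGS = $19,784.90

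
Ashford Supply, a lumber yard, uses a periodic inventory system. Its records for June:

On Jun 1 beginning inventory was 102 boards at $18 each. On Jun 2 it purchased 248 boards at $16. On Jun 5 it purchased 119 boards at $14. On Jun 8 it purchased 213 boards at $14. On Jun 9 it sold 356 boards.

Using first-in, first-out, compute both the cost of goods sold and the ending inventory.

Jun 9, 356 sold [FIFO — oldest first]: 102 @ $18 + 248 @ $16 + 6 @ $14 = $5,888
Ending inventory: 113 @ $14 + 213 @ $14 = $4,564

COGS = $5,888; ending inventory = $4,564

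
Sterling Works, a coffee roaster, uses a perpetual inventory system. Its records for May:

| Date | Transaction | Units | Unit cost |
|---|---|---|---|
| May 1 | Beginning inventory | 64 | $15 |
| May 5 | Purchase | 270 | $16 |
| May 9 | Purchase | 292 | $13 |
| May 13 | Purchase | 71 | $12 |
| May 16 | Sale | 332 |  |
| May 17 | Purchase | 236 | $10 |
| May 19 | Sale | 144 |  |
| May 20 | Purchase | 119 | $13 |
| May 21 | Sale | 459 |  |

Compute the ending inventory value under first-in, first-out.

May 16, 332 sold [FIFO — oldest first]: 64 @ $15 + 268 @ $16 = $5,248
May 19, 144 sold [FIFO — oldest first]: 2 @ $16 + 142 @ $13 = $1,878
May 21, 459 sold [FIFO — oldest first]: 150 @ $13 + 71 @ $12 + 236 @ $10 + 2 @ $13 = $5,188
Total COGS = $5,248 + $1,878 + $5,188 = $12,314
Ending inventory: 117 @ $13 = $1,521

Ending inventory = $1,521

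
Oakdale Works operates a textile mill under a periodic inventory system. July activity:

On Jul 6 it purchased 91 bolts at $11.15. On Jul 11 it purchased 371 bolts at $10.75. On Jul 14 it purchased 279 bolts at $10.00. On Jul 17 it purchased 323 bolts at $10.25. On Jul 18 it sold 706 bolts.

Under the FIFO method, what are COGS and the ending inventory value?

COGS = $7,442.90; ending inventory = $3,660.75

Jul 18, 706 sold [FIFO — oldest first]: 91 @ $11.15 + 371 @ $10.75 + 244 @ $10.00 = $7,442.90
Ending inventory: 35 @ $10.00 + 323 @ $10.25 = $3,660.75
Check: goods available $11,103.65 = COGS $7,442.90 + ending $3,660.75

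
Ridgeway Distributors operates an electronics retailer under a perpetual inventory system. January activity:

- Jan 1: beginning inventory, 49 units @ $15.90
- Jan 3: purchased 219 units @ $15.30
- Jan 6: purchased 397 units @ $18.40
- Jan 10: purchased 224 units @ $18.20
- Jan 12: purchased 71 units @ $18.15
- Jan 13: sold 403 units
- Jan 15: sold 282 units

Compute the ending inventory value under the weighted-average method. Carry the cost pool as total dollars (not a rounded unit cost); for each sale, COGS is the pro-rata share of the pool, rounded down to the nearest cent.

After Jan 1: 49 on hand, pool $779.10 (≈ $15.9000 each)
After Jan 3: 268 on hand, pool $4,129.80 (≈ $15.4097 each)
After Jan 6: 665 on hand, pool $11,434.60 (≈ $17.1949 each)
After Jan 10: 889 on hand, pool $15,511.40 (≈ $17.4481 each)
After Jan 12: 960 on hand, pool $16,800.05 (≈ $17.5001 each)
Jan 13, sell 403: 403/960 × $16,800.05 → $7,052.52
Jan 15, sell 282: 282/557 × $9,747.53 → $4,935.01
Total COGS = $7,052.52 + $4,935.01 = $11,987.53
Ending inventory (cost pool remaining) = $4,812.52
Check: goods available $16,800.05 = COGS $11,987.53 + ending $4,812.52

Ending inventory = $4,812.52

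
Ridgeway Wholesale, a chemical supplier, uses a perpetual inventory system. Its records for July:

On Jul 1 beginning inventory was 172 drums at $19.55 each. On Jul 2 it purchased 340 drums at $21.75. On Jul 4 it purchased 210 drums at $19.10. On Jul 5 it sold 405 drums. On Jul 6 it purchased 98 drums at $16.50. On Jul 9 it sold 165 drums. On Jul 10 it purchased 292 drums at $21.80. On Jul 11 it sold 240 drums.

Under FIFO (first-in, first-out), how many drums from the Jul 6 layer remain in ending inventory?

10

Jul 5, 405 sold [FIFO — oldest first]: 172 @ $19.55 + 233 @ $21.75 = $8,430.35
Jul 9, 165 sold [FIFO — oldest first]: 107 @ $21.75 + 58 @ $19.10 = $3,435.05
Jul 11, 240 sold [FIFO — oldest first]: 152 @ $19.10 + 88 @ $16.50 = $4,355.20
Total COGS = $8,430.35 + $3,435.05 + $4,355.20 = $16,220.60
Ending inventory: 10 @ $16.50 + 292 @ $21.80 = $6,530.60
Check: goods available $22,751.20 = COGS $16,220.60 + ending $6,530.60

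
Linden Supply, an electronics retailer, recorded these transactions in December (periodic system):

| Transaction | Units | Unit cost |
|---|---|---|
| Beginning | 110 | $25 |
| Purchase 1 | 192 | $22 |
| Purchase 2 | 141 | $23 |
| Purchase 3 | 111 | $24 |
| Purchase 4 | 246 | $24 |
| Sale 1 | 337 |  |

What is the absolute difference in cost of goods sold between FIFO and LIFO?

$309

FIFO COGS: 110 @ $25 + 192 @ $22 + 35 @ $23 = $7,779
LIFO COGS: 246 @ $24 + 91 @ $24 = $8,088
Difference = |$7,779 − $8,088| = $309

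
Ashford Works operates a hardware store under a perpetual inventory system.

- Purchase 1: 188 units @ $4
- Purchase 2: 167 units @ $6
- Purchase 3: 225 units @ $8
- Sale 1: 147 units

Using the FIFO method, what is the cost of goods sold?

Sale 1 (147) [FIFO — oldest first]: 147 @ $4 = $588
Ending inventory: 41 @ $4 + 167 @ $6 + 225 @ $8 = $2,966
Check: goods available $3,554 = COGS $588 + ending $2,966

COGS = $588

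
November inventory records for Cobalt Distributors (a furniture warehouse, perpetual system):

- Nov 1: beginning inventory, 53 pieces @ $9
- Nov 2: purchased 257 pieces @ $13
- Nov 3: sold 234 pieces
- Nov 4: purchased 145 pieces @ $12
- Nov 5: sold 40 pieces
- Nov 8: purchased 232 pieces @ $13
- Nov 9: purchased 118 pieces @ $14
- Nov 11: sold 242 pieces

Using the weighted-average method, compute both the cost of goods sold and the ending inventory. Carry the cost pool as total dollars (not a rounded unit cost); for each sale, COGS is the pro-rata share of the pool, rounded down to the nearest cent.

COGS = $6,492.57; ending inventory = $3,733.43

After Nov 1: 53 on hand, pool $477.00 (≈ $9.0000 each)
After Nov 2: 310 on hand, pool $3,818.00 (≈ $12.3161 each)
Nov 3, sell 234: 234/310 × $3,818.00 → $2,881.97
After Nov 4: 221 on hand, pool $2,676.03 (≈ $12.1087 each)
Nov 5, sell 40: 40/221 × $2,676.03 → $484.34
After Nov 8: 413 on hand, pool $5,207.69 (≈ $12.6094 each)
After Nov 9: 531 on hand, pool $6,859.69 (≈ $12.9184 each)
Nov 11, sell 242: 242/531 × $6,859.69 → $3,126.26
Total COGS = $2,881.97 + $484.34 + $3,126.26 = $6,492.57
Ending inventory (cost pool remaining) = $3,733.43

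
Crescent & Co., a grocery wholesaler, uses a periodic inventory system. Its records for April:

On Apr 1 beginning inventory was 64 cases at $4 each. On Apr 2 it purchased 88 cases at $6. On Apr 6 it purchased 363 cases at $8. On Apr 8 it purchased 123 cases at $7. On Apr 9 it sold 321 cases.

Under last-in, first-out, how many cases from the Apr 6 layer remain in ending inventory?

Apr 9, 321 sold [LIFO — newest first]: 123 @ $7 + 198 @ $8 = $2,445
Ending inventory: 64 @ $4 + 88 @ $6 + 165 @ $8 = $2,104
Check: goods available $4,549 = COGS $2,445 + ending $2,104

165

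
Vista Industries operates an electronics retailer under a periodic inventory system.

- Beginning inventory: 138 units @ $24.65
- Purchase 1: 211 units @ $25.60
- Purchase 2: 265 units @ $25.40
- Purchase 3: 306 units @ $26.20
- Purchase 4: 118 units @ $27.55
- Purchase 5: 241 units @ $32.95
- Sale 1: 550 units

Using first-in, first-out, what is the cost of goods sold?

COGS = $13,908.70

Sale 1 (550) [FIFO — oldest first]: 138 @ $24.65 + 211 @ $25.60 + 201 @ $25.40 = $13,908.70
Ending inventory: 64 @ $25.40 + 306 @ $26.20 + 118 @ $27.55 + 241 @ $32.95 = $20,834.65
Check: goods available $34,743.35 = COGS $13,908.70 + ending $20,834.65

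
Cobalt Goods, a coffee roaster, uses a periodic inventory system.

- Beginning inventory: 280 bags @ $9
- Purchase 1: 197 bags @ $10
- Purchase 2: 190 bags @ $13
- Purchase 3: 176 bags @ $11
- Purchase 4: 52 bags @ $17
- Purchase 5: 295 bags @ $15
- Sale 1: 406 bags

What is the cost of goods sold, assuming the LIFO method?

Sale 1 (406) [LIFO — newest first]: 295 @ $15 + 52 @ $17 + 59 @ $11 = $5,958
Ending inventory: 280 @ $9 + 197 @ $10 + 190 @ $13 + 117 @ $11 = $8,247

COGS = $5,958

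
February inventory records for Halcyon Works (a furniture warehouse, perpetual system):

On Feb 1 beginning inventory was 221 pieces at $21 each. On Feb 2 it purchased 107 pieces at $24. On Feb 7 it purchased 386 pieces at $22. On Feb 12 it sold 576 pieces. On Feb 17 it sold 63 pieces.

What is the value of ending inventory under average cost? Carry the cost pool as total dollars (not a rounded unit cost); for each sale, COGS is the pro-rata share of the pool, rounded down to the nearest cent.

Ending inventory = $1,649.27

After Feb 1: 221 on hand, pool $4,641.00 (≈ $21.0000 each)
After Feb 2: 328 on hand, pool $7,209.00 (≈ $21.9787 each)
After Feb 7: 714 on hand, pool $15,701.00 (≈ $21.9902 each)
Feb 12, sell 576: 576/714 × $15,701.00 → $12,666.35
Feb 17, sell 63: 63/138 × $3,034.65 → $1,385.38
Total COGS = $12,666.35 + $1,385.38 = $14,051.73
Ending inventory (cost pool remaining) = $1,649.27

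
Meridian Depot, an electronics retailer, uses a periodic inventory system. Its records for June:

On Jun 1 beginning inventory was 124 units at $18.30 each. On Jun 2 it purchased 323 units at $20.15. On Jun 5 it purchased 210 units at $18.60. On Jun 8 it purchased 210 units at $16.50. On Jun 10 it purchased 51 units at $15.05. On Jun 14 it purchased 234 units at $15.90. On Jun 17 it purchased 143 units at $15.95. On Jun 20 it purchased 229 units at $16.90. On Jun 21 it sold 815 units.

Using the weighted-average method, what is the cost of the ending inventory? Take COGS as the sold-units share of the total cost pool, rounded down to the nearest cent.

Jun 21, sell 815: 815/1524 × $26,787.75 → $14,325.46
Ending inventory (cost pool remaining) = $12,462.29

Ending inventory = $12,462.29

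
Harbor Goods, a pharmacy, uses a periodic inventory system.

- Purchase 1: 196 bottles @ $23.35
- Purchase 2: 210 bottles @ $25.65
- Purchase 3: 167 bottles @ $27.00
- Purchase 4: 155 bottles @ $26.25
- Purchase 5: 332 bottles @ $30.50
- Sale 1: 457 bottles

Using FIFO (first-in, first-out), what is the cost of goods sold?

Sale 1 (457) [FIFO — oldest first]: 196 @ $23.35 + 210 @ $25.65 + 51 @ $27.00 = $11,340.10
Ending inventory: 116 @ $27.00 + 155 @ $26.25 + 332 @ $30.50 = $17,326.75

COGS = $11,340.10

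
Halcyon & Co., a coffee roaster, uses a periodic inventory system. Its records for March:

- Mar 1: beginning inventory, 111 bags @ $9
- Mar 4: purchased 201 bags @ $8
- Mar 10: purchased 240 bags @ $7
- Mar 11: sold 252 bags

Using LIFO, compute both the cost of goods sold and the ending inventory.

COGS = $1,776; ending inventory = $2,511

Mar 11, 252 sold [LIFO — newest first]: 240 @ $7 + 12 @ $8 = $1,776
Ending inventory: 111 @ $9 + 189 @ $8 = $2,511
Check: goods available $4,287 = COGS $1,776 + ending $2,511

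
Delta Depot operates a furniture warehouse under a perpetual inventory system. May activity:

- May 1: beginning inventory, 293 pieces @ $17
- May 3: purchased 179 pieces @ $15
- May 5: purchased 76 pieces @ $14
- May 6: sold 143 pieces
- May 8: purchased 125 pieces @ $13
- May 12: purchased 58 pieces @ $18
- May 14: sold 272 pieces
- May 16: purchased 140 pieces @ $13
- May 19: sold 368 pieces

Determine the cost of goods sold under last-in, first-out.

May 6, 143 sold [LIFO — newest first]: 76 @ $14 + 67 @ $15 = $2,069
May 14, 272 sold [LIFO — newest first]: 58 @ $18 + 125 @ $13 + 89 @ $15 = $4,004
May 19, 368 sold [LIFO — newest first]: 140 @ $13 + 23 @ $15 + 205 @ $17 = $5,650
Total COGS = $2,069 + $4,004 + $5,650 = $11,723
Ending inventory: 88 @ $17 = $1,496

COGS = $11,723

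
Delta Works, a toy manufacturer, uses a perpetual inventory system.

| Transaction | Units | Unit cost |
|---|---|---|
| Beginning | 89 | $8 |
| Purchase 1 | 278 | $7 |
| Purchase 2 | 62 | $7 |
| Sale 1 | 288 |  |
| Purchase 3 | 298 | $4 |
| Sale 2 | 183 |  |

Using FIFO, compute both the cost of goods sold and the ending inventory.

Sale 1 (288) [FIFO — oldest first]: 89 @ $8 + 199 @ $7 = $2,105
Sale 2 (183) [FIFO — oldest first]: 79 @ $7 + 62 @ $7 + 42 @ $4 = $1,155
Total COGS = $2,105 + $1,155 = $3,260
Ending inventory: 256 @ $4 = $1,024

COGS = $3,260; ending inventory = $1,024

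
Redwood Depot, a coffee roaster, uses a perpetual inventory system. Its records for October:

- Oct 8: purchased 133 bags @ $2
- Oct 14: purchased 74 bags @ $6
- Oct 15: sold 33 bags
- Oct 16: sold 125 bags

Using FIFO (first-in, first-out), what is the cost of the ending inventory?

Oct 15, 33 sold [FIFO — oldest first]: 33 @ $2 = $66
Oct 16, 125 sold [FIFO — oldest first]: 100 @ $2 + 25 @ $6 = $350
Total COGS = $66 + $350 = $416
Ending inventory: 49 @ $6 = $294

Ending inventory = $294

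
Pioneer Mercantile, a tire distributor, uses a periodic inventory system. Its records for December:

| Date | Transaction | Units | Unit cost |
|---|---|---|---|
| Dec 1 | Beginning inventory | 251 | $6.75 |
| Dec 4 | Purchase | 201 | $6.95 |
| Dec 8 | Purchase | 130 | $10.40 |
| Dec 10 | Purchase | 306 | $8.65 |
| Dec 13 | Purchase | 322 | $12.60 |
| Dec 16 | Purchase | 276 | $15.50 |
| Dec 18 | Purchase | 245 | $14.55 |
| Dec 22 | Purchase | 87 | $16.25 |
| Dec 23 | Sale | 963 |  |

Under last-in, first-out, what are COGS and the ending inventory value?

Dec 23, 963 sold [LIFO — newest first]: 87 @ $16.25 + 245 @ $14.55 + 276 @ $15.50 + 322 @ $12.60 + 33 @ $8.65 = $13,599.15
Ending inventory: 251 @ $6.75 + 201 @ $6.95 + 130 @ $10.40 + 273 @ $8.65 = $6,804.65

COGS = $13,599.15; ending inventory = $6,804.65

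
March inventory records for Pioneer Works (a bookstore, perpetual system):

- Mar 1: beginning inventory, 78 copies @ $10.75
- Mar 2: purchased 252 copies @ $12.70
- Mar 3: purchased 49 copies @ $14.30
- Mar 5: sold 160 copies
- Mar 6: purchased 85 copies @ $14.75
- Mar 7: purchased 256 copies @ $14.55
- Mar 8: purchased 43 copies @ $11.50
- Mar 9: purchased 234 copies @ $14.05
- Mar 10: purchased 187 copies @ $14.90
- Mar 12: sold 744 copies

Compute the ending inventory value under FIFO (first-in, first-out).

Mar 5, 160 sold [FIFO — oldest first]: 78 @ $10.75 + 82 @ $12.70 = $1,879.90
Mar 12, 744 sold [FIFO — oldest first]: 170 @ $12.70 + 49 @ $14.30 + 85 @ $14.75 + 256 @ $14.55 + 43 @ $11.50 + 141 @ $14.05 = $10,313.80
Total COGS = $1,879.90 + $10,313.80 = $12,193.70
Ending inventory: 93 @ $14.05 + 187 @ $14.90 = $4,092.95

Ending inventory = $4,092.95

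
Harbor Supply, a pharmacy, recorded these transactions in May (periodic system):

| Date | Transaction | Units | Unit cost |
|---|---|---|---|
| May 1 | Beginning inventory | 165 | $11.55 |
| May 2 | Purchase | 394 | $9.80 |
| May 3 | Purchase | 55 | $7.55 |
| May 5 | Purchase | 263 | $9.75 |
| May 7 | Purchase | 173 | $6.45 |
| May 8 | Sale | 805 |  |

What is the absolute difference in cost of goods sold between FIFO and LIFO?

FIFO COGS: 165 @ $11.55 + 394 @ $9.80 + 55 @ $7.55 + 191 @ $9.75 = $8,044.45
LIFO COGS: 173 @ $6.45 + 263 @ $9.75 + 55 @ $7.55 + 314 @ $9.80 = $7,172.55
Difference = |$8,044.45 − $7,172.55| = $871.90

$871.90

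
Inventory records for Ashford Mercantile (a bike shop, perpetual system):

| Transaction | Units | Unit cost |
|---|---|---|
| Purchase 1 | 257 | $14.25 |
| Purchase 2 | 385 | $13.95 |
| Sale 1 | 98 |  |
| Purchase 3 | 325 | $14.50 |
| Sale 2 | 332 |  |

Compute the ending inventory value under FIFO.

Sale 1 (98) [FIFO — oldest first]: 98 @ $14.25 = $1,396.50
Sale 2 (332) [FIFO — oldest first]: 159 @ $14.25 + 173 @ $13.95 = $4,679.10
Total COGS = $1,396.50 + $4,679.10 = $6,075.60
Ending inventory: 212 @ $13.95 + 325 @ $14.50 = $7,669.90

Ending inventory = $7,669.90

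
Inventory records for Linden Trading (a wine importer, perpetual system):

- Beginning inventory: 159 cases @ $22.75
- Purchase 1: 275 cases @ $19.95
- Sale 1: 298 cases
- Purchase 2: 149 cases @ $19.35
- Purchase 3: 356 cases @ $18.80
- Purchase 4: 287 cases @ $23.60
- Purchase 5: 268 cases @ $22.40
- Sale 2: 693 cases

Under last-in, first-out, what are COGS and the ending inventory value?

COGS = $21,380.30; ending inventory = $10,075.55

Sale 1 (298) [LIFO — newest first]: 275 @ $19.95 + 23 @ $22.75 = $6,009.50
Sale 2 (693) [LIFO — newest first]: 268 @ $22.40 + 287 @ $23.60 + 138 @ $18.80 = $15,370.80
Total COGS = $6,009.50 + $15,370.80 = $21,380.30
Ending inventory: 136 @ $22.75 + 149 @ $19.35 + 218 @ $18.80 = $10,075.55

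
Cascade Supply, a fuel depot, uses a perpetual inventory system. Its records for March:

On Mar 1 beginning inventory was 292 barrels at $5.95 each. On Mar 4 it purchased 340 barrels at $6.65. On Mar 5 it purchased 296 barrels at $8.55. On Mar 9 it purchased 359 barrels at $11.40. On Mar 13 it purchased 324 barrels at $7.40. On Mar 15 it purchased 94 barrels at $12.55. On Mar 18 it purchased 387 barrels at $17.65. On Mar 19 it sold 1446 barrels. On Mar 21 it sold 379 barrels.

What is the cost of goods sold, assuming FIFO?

Mar 19, 1446 sold [FIFO — oldest first]: 292 @ $5.95 + 340 @ $6.65 + 296 @ $8.55 + 359 @ $11.40 + 159 @ $7.40 = $11,798.40
Mar 21, 379 sold [FIFO — oldest first]: 165 @ $7.40 + 94 @ $12.55 + 120 @ $17.65 = $4,518.70
Total COGS = $11,798.40 + $4,518.70 = $16,317.10
Ending inventory: 267 @ $17.65 = $4,712.55

COGS = $16,317.10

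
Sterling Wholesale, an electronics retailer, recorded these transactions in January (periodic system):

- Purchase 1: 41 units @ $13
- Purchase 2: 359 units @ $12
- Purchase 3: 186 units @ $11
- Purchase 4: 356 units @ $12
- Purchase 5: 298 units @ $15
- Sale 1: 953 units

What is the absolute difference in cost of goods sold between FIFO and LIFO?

$820

FIFO COGS: 41 @ $13 + 359 @ $12 + 186 @ $11 + 356 @ $12 + 11 @ $15 = $11,324
LIFO COGS: 298 @ $15 + 356 @ $12 + 186 @ $11 + 113 @ $12 = $12,144
Difference = |$11,324 − $12,144| = $820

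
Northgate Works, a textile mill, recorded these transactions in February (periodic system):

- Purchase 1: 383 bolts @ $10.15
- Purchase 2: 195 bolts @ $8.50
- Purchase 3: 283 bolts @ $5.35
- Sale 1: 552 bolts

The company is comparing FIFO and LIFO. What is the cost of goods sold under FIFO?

COGS = $5,323.95

FIFO COGS: 383 @ $10.15 + 169 @ $8.50 = $5,323.95
LIFO COGS: 283 @ $5.35 + 195 @ $8.50 + 74 @ $10.15 = $3,922.65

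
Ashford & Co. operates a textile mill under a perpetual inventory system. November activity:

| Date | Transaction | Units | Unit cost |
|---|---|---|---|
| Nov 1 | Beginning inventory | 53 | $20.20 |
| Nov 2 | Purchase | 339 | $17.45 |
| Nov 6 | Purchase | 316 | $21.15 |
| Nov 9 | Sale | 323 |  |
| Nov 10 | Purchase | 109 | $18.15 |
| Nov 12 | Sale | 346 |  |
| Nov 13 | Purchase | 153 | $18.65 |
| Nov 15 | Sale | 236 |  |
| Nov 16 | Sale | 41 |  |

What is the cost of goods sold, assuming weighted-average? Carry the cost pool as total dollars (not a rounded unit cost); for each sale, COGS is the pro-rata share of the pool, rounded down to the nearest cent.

After Nov 1: 53 on hand, pool $1,070.60 (≈ $20.2000 each)
After Nov 2: 392 on hand, pool $6,986.15 (≈ $17.8218 each)
After Nov 6: 708 on hand, pool $13,669.55 (≈ $19.3073 each)
Nov 9, sell 323: 323/708 × $13,669.55 → $6,236.24
After Nov 10: 494 on hand, pool $9,411.66 (≈ $19.0519 each)
Nov 12, sell 346: 346/494 × $9,411.66 → $6,591.97
After Nov 13: 301 on hand, pool $5,673.14 (≈ $18.8476 each)
Nov 15, sell 236: 236/301 × $5,673.14 → $4,448.04
Nov 16, sell 41: 41/65 × $1,225.10 → $772.75
Total COGS = $6,236.24 + $6,591.97 + $4,448.04 + $772.75 = $18,049.00
Ending inventory (cost pool remaining) = $452.35
Check: goods available $18,501.35 = COGS $18,049.00 + ending $452.35

COGS = $18,049.00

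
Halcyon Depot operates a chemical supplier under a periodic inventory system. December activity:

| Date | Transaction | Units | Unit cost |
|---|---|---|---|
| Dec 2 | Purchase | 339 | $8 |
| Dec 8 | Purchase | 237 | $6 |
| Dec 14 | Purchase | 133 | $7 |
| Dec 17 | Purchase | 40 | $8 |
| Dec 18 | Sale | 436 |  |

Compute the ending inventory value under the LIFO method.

Ending inventory = $2,504

Dec 18, 436 sold [LIFO — newest first]: 40 @ $8 + 133 @ $7 + 237 @ $6 + 26 @ $8 = $2,881
Ending inventory: 313 @ $8 = $2,504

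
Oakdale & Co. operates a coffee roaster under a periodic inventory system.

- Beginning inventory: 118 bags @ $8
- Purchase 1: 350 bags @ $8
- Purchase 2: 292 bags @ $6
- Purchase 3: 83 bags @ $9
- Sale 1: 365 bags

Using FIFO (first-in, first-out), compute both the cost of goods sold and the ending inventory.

Sale 1 (365) [FIFO — oldest first]: 118 @ $8 + 247 @ $8 = $2,920
Ending inventory: 103 @ $8 + 292 @ $6 + 83 @ $9 = $3,323
Check: goods available $6,243 = COGS $2,920 + ending $3,323

COGS = $2,920; ending inventory = $3,323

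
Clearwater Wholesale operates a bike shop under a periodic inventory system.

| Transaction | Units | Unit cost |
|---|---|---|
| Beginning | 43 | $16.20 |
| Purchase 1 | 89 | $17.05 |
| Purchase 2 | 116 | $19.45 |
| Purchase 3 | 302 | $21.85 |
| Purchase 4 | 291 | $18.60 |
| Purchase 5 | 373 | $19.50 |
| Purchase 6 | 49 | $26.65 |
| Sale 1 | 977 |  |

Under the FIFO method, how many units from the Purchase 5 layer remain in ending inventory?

Sale 1 (977) [FIFO — oldest first]: 43 @ $16.20 + 89 @ $17.05 + 116 @ $19.45 + 302 @ $21.85 + 291 @ $18.60 + 136 @ $19.50 = $19,133.55
Ending inventory: 237 @ $19.50 + 49 @ $26.65 = $5,927.35

237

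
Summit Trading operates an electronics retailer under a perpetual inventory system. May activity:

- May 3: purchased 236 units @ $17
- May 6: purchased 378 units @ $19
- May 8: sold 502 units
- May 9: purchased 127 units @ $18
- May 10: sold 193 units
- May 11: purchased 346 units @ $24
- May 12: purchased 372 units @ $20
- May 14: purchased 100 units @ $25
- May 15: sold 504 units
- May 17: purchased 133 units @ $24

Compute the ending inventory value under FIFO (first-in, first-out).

May 8, 502 sold [FIFO — oldest first]: 236 @ $17 + 266 @ $19 = $9,066
May 10, 193 sold [FIFO — oldest first]: 112 @ $19 + 81 @ $18 = $3,586
May 15, 504 sold [FIFO — oldest first]: 46 @ $18 + 346 @ $24 + 112 @ $20 = $11,372
Total COGS = $9,066 + $3,586 + $11,372 = $24,024
Ending inventory: 260 @ $20 + 100 @ $25 + 133 @ $24 = $10,892
Check: goods available $34,916 = COGS $24,024 + ending $10,892

Ending inventory = $10,892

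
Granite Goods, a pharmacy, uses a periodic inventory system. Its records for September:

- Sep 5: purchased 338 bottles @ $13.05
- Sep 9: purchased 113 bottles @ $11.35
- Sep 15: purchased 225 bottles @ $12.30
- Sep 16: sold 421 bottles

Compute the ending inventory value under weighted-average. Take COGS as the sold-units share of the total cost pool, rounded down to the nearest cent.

Sep 16, sell 421: 421/676 × $8,460.95 → $5,269.31
Ending inventory (cost pool remaining) = $3,191.64
Check: goods available $8,460.95 = COGS $5,269.31 + ending $3,191.64

Ending inventory = $3,191.64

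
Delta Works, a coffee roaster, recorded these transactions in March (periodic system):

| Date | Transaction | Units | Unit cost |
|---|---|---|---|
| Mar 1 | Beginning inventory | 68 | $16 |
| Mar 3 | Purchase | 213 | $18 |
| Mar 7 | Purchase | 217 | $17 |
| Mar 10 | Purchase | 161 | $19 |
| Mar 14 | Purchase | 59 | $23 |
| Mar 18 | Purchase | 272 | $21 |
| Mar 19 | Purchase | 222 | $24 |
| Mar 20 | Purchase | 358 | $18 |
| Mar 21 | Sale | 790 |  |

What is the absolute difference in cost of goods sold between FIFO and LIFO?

$1,643

FIFO COGS: 68 @ $16 + 213 @ $18 + 217 @ $17 + 161 @ $19 + 59 @ $23 + 72 @ $21 = $14,539
LIFO COGS: 358 @ $18 + 222 @ $24 + 210 @ $21 = $16,182
Difference = |$14,539 − $16,182| = $1,643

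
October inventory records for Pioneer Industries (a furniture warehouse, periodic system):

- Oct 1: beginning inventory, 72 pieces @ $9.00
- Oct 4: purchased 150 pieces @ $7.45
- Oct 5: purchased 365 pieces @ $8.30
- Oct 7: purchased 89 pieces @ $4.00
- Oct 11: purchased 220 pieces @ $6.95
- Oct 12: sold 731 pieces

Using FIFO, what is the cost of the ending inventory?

Oct 12, 731 sold [FIFO — oldest first]: 72 @ $9.00 + 150 @ $7.45 + 365 @ $8.30 + 89 @ $4.00 + 55 @ $6.95 = $5,533.25
Ending inventory: 165 @ $6.95 = $1,146.75

Ending inventory = $1,146.75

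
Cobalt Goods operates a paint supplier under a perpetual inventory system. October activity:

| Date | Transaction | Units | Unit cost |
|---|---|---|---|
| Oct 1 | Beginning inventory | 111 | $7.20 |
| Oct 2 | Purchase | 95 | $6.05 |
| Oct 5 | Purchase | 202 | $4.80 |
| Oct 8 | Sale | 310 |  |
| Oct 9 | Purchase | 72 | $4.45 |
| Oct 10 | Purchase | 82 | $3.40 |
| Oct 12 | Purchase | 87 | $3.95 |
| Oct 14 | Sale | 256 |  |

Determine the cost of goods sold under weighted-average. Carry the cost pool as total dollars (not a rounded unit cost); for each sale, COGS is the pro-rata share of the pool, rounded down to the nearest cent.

After Oct 1: 111 on hand, pool $799.20 (≈ $7.2000 each)
After Oct 2: 206 on hand, pool $1,373.95 (≈ $6.6697 each)
After Oct 5: 408 on hand, pool $2,343.55 (≈ $5.7440 each)
Oct 8, sell 310: 310/408 × $2,343.55 → $1,780.63
After Oct 9: 170 on hand, pool $883.32 (≈ $5.1960 each)
After Oct 10: 252 on hand, pool $1,162.12 (≈ $4.6116 each)
After Oct 12: 339 on hand, pool $1,505.77 (≈ $4.4418 each)
Oct 14, sell 256: 256/339 × $1,505.77 → $1,137.10
Total COGS = $1,780.63 + $1,137.10 = $2,917.73
Ending inventory (cost pool remaining) = $368.67
Check: goods available $3,286.40 = COGS $2,917.73 + ending $368.67

COGS = $2,917.73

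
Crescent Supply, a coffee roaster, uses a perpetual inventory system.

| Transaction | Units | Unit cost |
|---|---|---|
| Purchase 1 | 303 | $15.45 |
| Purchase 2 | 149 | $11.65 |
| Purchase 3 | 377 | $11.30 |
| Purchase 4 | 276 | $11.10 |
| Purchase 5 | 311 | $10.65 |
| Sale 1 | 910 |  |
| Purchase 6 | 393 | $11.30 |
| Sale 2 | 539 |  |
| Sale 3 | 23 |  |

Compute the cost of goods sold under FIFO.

Sale 1 (910) [FIFO — oldest first]: 303 @ $15.45 + 149 @ $11.65 + 377 @ $11.30 + 81 @ $11.10 = $11,576.40
Sale 2 (539) [FIFO — oldest first]: 195 @ $11.10 + 311 @ $10.65 + 33 @ $11.30 = $5,849.55
Sale 3 (23) [FIFO — oldest first]: 23 @ $11.30 = $259.90
Total COGS = $11,576.40 + $5,849.55 + $259.90 = $17,685.85
Ending inventory: 337 @ $11.30 = $3,808.10

COGS = $17,685.85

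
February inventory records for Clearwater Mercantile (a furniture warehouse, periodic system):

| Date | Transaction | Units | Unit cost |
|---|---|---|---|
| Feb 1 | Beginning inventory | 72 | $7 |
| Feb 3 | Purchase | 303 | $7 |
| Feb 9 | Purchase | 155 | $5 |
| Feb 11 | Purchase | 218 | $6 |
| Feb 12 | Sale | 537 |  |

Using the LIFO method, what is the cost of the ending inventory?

Feb 12, 537 sold [LIFO — newest first]: 218 @ $6 + 155 @ $5 + 164 @ $7 = $3,231
Ending inventory: 72 @ $7 + 139 @ $7 = $1,477
Check: goods available $4,708 = COGS $3,231 + ending $1,477

Ending inventory = $1,477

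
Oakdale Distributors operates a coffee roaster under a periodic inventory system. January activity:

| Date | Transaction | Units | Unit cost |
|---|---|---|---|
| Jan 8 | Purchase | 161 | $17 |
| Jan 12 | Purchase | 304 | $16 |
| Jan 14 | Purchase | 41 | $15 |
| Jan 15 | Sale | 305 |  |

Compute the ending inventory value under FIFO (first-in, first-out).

Jan 15, 305 sold [FIFO — oldest first]: 161 @ $17 + 144 @ $16 = $5,041
Ending inventory: 160 @ $16 + 41 @ $15 = $3,175

Ending inventory = $3,175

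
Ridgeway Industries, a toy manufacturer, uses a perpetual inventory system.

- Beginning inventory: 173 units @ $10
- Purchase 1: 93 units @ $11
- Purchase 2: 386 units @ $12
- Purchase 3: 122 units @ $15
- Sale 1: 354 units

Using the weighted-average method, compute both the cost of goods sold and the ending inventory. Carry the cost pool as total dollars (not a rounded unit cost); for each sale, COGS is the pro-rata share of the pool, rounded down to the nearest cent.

After Beginning: 173 on hand, pool $1,730.00 (≈ $10.0000 each)
After Purchase 1: 266 on hand, pool $2,753.00 (≈ $10.3496 each)
After Purchase 2: 652 on hand, pool $7,385.00 (≈ $11.3267 each)
After Purchase 3: 774 on hand, pool $9,215.00 (≈ $11.9057 each)
Sale 1, sell 354: 354/774 × $9,215.00 → $4,214.61
Ending inventory (cost pool remaining) = $5,000.39

COGS = $4,214.61; ending inventory = $5,000.39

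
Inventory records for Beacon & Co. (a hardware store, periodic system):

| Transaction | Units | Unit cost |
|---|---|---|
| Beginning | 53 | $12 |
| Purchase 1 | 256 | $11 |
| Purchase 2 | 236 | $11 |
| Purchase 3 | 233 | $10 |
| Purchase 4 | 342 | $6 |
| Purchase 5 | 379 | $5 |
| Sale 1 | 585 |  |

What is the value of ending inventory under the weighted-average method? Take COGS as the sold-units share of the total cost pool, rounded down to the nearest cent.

Ending inventory = $7,515.05

Sale 1, sell 585: 585/1499 × $12,325.00 → $4,809.95
Ending inventory (cost pool remaining) = $7,515.05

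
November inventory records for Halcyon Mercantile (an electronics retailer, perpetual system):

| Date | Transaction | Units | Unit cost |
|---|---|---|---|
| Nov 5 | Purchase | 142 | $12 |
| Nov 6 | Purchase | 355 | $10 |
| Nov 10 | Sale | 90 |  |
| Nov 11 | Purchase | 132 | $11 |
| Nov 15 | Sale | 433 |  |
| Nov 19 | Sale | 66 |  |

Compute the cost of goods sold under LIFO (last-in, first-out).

COGS = $6,226

Nov 10, 90 sold [LIFO — newest first]: 90 @ $10 = $900
Nov 15, 433 sold [LIFO — newest first]: 132 @ $11 + 265 @ $10 + 36 @ $12 = $4,534
Nov 19, 66 sold [LIFO — newest first]: 66 @ $12 = $792
Total COGS = $900 + $4,534 + $792 = $6,226
Ending inventory: 40 @ $12 = $480
Check: goods available $6,706 = COGS $6,226 + ending $480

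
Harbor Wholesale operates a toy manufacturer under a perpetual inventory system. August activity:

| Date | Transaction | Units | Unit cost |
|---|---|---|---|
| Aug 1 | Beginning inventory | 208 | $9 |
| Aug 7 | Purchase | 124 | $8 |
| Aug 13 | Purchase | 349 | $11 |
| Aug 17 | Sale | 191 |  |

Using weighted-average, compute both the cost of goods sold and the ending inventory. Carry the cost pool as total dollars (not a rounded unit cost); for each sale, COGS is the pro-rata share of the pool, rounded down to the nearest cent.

After Aug 1: 208 on hand, pool $1,872.00 (≈ $9.0000 each)
After Aug 7: 332 on hand, pool $2,864.00 (≈ $8.6265 each)
After Aug 13: 681 on hand, pool $6,703.00 (≈ $9.8429 each)
Aug 17, sell 191: 191/681 × $6,703.00 → $1,879.98
Ending inventory (cost pool remaining) = $4,823.02
Check: goods available $6,703.00 = COGS $1,879.98 + ending $4,823.02

COGS = $1,879.98; ending inventory = $4,823.02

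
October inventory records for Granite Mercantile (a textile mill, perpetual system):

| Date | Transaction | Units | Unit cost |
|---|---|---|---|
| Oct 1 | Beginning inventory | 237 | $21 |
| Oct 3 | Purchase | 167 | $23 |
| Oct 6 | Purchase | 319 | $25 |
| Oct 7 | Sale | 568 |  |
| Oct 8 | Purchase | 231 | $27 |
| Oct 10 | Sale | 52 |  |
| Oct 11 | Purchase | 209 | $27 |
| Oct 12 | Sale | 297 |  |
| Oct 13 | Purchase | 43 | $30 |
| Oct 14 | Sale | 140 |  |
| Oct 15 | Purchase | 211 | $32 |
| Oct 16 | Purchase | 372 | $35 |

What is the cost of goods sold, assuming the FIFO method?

Oct 7, 568 sold [FIFO — oldest first]: 237 @ $21 + 167 @ $23 + 164 @ $25 = $12,918
Oct 10, 52 sold [FIFO — oldest first]: 52 @ $25 = $1,300
Oct 12, 297 sold [FIFO — oldest first]: 103 @ $25 + 194 @ $27 = $7,813
Oct 14, 140 sold [FIFO — oldest first]: 37 @ $27 + 103 @ $27 = $3,780
Total COGS = $12,918 + $1,300 + $7,813 + $3,780 = $25,811
Ending inventory: 106 @ $27 + 43 @ $30 + 211 @ $32 + 372 @ $35 = $23,924

COGS = $25,811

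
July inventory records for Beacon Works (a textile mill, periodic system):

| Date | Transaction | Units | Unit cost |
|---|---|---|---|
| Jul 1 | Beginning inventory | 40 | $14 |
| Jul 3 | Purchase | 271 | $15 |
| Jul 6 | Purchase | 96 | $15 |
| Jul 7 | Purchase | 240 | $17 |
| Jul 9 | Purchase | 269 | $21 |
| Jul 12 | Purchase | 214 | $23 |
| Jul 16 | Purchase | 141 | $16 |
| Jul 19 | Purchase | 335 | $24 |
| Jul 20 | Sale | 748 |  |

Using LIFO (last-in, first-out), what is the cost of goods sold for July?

Jul 20, 748 sold [LIFO — newest first]: 335 @ $24 + 141 @ $16 + 214 @ $23 + 58 @ $21 = $16,436
Ending inventory: 40 @ $14 + 271 @ $15 + 96 @ $15 + 240 @ $17 + 211 @ $21 = $14,576

COGS = $16,436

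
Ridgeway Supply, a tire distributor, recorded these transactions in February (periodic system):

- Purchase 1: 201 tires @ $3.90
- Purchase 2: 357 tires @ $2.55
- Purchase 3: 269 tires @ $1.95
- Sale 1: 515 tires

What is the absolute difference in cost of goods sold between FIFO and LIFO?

$432.75

FIFO COGS: 201 @ $3.90 + 314 @ $2.55 = $1,584.60
LIFO COGS: 269 @ $1.95 + 246 @ $2.55 = $1,151.85
Difference = |$1,584.60 − $1,151.85| = $432.75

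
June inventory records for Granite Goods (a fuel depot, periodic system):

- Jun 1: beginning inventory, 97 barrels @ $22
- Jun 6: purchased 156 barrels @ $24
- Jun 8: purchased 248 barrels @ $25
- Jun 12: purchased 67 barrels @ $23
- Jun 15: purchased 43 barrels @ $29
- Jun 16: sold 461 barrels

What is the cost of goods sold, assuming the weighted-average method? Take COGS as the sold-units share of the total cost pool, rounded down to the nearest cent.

Jun 16, sell 461: 461/611 × $14,866.00 → $11,216.40
Ending inventory (cost pool remaining) = $3,649.60

COGS = $11,216.40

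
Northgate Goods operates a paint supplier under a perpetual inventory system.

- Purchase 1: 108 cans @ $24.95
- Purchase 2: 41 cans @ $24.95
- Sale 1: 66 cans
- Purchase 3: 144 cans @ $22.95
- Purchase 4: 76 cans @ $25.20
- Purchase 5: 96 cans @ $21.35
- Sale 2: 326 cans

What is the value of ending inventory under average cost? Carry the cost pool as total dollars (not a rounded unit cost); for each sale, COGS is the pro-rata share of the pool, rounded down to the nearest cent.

After Purchase 1: 108 on hand, pool $2,694.60 (≈ $24.9500 each)
After Purchase 2: 149 on hand, pool $3,717.55 (≈ $24.9500 each)
Sale 1, sell 66: 66/149 × $3,717.55 → $1,646.70
After Purchase 3: 227 on hand, pool $5,375.65 (≈ $23.6813 each)
After Purchase 4: 303 on hand, pool $7,290.85 (≈ $24.0622 each)
After Purchase 5: 399 on hand, pool $9,340.45 (≈ $23.4096 each)
Sale 2, sell 326: 326/399 × $9,340.45 → $7,631.54
Total COGS = $1,646.70 + $7,631.54 = $9,278.24
Ending inventory (cost pool remaining) = $1,708.91

Ending inventory = $1,708.91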